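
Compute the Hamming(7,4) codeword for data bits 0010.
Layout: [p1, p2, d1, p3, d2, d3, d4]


Parity bits: p1=0, p2=1, p3=1

0101010


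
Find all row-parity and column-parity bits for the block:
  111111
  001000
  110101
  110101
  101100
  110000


Row parities: 010010
Column parities: 101011

Row P: 010010, Col P: 101011, Corner: 0


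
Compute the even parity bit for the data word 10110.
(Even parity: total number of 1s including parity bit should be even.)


Number of 1s in data: 3
Parity bit: 1

1


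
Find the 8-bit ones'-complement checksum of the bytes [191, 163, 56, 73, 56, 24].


Sum = 563 mod 256 = 51
Complement = 204

204


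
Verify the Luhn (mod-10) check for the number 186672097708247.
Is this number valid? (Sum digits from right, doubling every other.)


Luhn sum = 73
73 mod 10 = 3

Invalid (Luhn sum mod 10 = 3)


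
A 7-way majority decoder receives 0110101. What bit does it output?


Ones: 4 out of 7
Threshold: 4

1 (4/7 voted 1)


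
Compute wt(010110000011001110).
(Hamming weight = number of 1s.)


Counting 1s in 010110000011001110

8


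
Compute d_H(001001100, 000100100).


XOR: 001101000
Count of 1s: 3

3


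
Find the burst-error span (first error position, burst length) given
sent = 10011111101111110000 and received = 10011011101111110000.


XOR: 00000100000000000000

Burst at position 5, length 1


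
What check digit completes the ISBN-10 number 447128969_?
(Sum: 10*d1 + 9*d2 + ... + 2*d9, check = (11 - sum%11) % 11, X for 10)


Weighted sum: 263
263 mod 11 = 10

Check digit: 1


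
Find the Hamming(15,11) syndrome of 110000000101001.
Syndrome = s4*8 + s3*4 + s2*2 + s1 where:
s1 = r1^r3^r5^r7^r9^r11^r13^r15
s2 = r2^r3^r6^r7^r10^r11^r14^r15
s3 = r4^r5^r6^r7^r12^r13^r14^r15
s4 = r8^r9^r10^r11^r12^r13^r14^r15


s1=0, s2=1, s3=0, s4=1

Syndrome = 10 (error at position 10)


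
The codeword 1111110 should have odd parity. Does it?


Number of 1s: 6

No, parity error (6 ones)


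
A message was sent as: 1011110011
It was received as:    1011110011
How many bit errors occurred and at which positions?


XOR: 0000000000

0 errors (received matches sent)


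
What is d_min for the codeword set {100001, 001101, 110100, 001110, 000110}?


Comparing all pairs, minimum distance: 1
Can detect 0 errors, correct 0 errors

1


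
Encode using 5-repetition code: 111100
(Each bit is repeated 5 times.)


Each bit -> 5 copies

111111111111111111110000000000


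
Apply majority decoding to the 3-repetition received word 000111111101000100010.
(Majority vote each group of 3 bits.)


Groups: 000, 111, 111, 101, 000, 100, 010
Majority votes: 0111000

0111000


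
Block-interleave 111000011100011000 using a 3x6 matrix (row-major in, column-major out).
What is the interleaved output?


Matrix:
  111000
  011100
  011000
Read columns: 100111111010000000

100111111010000000


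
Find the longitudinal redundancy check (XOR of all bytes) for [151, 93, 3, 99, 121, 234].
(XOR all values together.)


XOR chain: 151 ^ 93 ^ 3 ^ 99 ^ 121 ^ 234 = 57

57


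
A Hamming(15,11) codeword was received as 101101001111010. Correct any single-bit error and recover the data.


Syndrome = 10: error at position 10

Data: 10101011010 (corrected bit 10)


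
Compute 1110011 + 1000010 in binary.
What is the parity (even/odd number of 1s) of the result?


1110011 = 115
1000010 = 66
Sum = 181 = 10110101
1s count = 5

odd parity (5 ones in 10110101)


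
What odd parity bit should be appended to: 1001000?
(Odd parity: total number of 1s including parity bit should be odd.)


Number of 1s in data: 2
Parity bit: 1

1


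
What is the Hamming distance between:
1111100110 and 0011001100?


XOR: 1100101010
Count of 1s: 5

5


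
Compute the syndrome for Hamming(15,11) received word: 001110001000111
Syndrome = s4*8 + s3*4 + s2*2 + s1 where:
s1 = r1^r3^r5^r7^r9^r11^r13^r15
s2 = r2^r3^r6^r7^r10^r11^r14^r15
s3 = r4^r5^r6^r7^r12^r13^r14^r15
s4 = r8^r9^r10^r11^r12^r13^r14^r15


s1=1, s2=1, s3=1, s4=0

Syndrome = 7 (error at position 7)


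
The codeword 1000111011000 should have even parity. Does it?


Number of 1s: 6

Yes, parity is correct (6 ones)


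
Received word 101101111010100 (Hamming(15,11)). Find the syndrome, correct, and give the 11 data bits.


Syndrome = 0: no error detected

Data: 10111010100 (no errors)


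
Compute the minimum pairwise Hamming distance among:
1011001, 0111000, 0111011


Comparing all pairs, minimum distance: 2
Can detect 1 errors, correct 0 errors

2


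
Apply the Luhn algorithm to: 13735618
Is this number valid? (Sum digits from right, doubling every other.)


Luhn sum = 30
30 mod 10 = 0

Valid (Luhn sum mod 10 = 0)


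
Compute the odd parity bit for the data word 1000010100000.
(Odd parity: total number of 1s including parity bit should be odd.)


Number of 1s in data: 3
Parity bit: 0

0


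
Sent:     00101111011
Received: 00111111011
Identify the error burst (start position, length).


XOR: 00010000000

Burst at position 3, length 1


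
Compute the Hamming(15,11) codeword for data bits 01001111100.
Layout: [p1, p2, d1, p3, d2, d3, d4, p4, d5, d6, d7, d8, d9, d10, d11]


Parity bits: p1=0, p2=0, p3=1, p4=1

000110011111100


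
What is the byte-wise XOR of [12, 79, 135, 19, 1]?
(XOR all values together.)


XOR chain: 12 ^ 79 ^ 135 ^ 19 ^ 1 = 214

214


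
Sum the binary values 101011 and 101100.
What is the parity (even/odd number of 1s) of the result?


101011 = 43
101100 = 44
Sum = 87 = 1010111
1s count = 5

odd parity (5 ones in 1010111)


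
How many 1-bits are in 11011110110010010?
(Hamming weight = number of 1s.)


Counting 1s in 11011110110010010

10


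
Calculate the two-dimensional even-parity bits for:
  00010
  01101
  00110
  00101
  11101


Row parities: 11000
Column parities: 10001

Row P: 11000, Col P: 10001, Corner: 0


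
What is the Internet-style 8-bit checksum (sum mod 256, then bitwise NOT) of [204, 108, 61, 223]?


Sum = 596 mod 256 = 84
Complement = 171

171


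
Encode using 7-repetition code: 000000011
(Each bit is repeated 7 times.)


Each bit -> 7 copies

000000000000000000000000000000000000000000000000011111111111111


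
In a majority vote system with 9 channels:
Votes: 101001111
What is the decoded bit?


Ones: 6 out of 9
Threshold: 5

1 (6/9 voted 1)


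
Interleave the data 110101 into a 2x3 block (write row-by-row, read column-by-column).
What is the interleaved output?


Matrix:
  110
  101
Read columns: 111001

111001


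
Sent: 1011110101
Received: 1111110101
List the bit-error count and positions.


XOR: 0100000000

1 error(s) at position(s): 1


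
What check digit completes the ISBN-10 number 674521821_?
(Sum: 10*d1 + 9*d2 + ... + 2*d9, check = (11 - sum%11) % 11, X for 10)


Weighted sum: 247
247 mod 11 = 5

Check digit: 6


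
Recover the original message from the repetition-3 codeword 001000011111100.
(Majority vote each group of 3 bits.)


Groups: 001, 000, 011, 111, 100
Majority votes: 00110

00110


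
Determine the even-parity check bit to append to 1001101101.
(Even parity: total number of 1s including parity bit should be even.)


Number of 1s in data: 6
Parity bit: 0

0


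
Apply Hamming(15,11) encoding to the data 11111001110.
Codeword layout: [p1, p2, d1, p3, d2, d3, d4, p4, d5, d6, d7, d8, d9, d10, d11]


Parity bits: p1=1, p2=0, p3=0, p4=0

101011101001110


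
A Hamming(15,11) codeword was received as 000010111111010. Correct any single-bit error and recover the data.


Syndrome = 0: no error detected

Data: 01011111010 (no errors)


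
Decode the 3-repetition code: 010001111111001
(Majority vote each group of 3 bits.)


Groups: 010, 001, 111, 111, 001
Majority votes: 00110

00110


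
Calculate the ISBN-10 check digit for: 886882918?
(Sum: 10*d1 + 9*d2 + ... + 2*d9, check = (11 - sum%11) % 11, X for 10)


Weighted sum: 369
369 mod 11 = 6

Check digit: 5


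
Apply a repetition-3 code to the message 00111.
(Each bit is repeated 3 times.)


Each bit -> 3 copies

000000111111111


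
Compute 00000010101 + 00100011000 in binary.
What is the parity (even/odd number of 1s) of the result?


00000010101 = 21
00100011000 = 280
Sum = 301 = 100101101
1s count = 5

odd parity (5 ones in 100101101)


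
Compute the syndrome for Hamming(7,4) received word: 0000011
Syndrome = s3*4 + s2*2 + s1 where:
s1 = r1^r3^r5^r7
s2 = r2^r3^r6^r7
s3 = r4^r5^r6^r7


s1=1, s2=0, s3=0

Syndrome = 1 (error at position 1)


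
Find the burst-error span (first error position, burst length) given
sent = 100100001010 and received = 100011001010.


XOR: 000111000000

Burst at position 3, length 3


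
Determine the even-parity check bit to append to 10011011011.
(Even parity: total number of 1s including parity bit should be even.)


Number of 1s in data: 7
Parity bit: 1

1


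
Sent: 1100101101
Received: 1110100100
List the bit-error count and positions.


XOR: 0010001001

3 error(s) at position(s): 2, 6, 9


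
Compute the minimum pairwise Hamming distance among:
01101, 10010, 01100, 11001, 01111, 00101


Comparing all pairs, minimum distance: 1
Can detect 0 errors, correct 0 errors

1


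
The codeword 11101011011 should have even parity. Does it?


Number of 1s: 8

Yes, parity is correct (8 ones)


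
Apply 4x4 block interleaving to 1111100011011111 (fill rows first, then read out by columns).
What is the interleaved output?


Matrix:
  1111
  1000
  1101
  1111
Read columns: 1111101110011011

1111101110011011


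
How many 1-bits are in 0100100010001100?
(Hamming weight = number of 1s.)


Counting 1s in 0100100010001100

5


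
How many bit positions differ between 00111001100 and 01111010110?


XOR: 01000011010
Count of 1s: 4

4


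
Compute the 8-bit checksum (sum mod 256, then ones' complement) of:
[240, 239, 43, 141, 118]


Sum = 781 mod 256 = 13
Complement = 242

242


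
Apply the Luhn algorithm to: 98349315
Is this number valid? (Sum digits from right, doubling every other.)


Luhn sum = 46
46 mod 10 = 6

Invalid (Luhn sum mod 10 = 6)


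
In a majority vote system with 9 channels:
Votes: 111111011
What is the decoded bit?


Ones: 8 out of 9
Threshold: 5

1 (8/9 voted 1)


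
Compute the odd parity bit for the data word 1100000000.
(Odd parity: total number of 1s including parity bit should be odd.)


Number of 1s in data: 2
Parity bit: 1

1


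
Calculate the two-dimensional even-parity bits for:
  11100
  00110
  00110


Row parities: 100
Column parities: 11100

Row P: 100, Col P: 11100, Corner: 1


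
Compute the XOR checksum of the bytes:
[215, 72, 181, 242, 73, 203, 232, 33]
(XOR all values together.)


XOR chain: 215 ^ 72 ^ 181 ^ 242 ^ 73 ^ 203 ^ 232 ^ 33 = 147

147


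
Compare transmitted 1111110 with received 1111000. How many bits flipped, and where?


XOR: 0000110

2 error(s) at position(s): 4, 5


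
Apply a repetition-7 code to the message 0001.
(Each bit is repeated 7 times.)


Each bit -> 7 copies

0000000000000000000001111111


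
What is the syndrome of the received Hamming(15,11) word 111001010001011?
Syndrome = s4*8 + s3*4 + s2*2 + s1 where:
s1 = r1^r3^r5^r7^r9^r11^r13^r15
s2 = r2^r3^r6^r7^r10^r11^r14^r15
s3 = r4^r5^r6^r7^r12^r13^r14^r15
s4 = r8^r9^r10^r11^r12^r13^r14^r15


s1=1, s2=1, s3=0, s4=0

Syndrome = 3 (error at position 3)


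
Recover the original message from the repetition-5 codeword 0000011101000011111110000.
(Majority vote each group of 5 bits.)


Groups: 00000, 11101, 00001, 11111, 10000
Majority votes: 01010

01010


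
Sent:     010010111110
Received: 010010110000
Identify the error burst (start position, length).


XOR: 000000001110

Burst at position 8, length 3


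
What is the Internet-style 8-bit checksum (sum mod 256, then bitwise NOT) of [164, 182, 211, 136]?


Sum = 693 mod 256 = 181
Complement = 74

74


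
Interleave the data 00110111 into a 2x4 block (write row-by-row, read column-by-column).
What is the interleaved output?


Matrix:
  0011
  0111
Read columns: 00011111

00011111


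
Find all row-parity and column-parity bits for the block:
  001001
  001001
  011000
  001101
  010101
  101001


Row parities: 000111
Column parities: 101001

Row P: 000111, Col P: 101001, Corner: 1


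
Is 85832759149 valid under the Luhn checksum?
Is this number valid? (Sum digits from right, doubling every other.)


Luhn sum = 62
62 mod 10 = 2

Invalid (Luhn sum mod 10 = 2)


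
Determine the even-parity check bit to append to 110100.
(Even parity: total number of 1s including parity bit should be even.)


Number of 1s in data: 3
Parity bit: 1

1


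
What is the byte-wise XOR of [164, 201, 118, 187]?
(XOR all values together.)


XOR chain: 164 ^ 201 ^ 118 ^ 187 = 160

160


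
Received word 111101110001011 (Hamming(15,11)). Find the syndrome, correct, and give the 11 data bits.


Syndrome = 0: no error detected

Data: 10110001011 (no errors)


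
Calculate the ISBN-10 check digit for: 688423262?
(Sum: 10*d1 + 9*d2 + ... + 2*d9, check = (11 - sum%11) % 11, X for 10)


Weighted sum: 281
281 mod 11 = 6

Check digit: 5


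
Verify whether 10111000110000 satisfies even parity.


Number of 1s: 6

Yes, parity is correct (6 ones)


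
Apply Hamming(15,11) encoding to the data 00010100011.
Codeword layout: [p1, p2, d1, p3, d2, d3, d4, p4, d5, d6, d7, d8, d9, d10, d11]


Parity bits: p1=0, p2=0, p3=1, p4=1

000100110100011


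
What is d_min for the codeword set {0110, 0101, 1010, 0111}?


Comparing all pairs, minimum distance: 1
Can detect 0 errors, correct 0 errors

1


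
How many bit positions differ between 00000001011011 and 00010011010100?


XOR: 00010010001111
Count of 1s: 6

6


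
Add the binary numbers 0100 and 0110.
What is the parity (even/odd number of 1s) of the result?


0100 = 4
0110 = 6
Sum = 10 = 1010
1s count = 2

even parity (2 ones in 1010)


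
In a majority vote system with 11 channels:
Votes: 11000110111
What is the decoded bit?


Ones: 7 out of 11
Threshold: 6

1 (7/11 voted 1)


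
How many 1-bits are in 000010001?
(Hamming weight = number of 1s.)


Counting 1s in 000010001

2


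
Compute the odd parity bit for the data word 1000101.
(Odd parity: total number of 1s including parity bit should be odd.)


Number of 1s in data: 3
Parity bit: 0

0


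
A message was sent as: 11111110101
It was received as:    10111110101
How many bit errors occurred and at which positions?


XOR: 01000000000

1 error(s) at position(s): 1


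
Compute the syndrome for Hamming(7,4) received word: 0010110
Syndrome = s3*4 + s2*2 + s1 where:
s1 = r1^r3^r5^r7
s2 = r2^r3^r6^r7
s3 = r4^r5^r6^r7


s1=0, s2=0, s3=0

Syndrome = 0 (no error)


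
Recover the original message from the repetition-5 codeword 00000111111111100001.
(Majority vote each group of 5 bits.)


Groups: 00000, 11111, 11111, 00001
Majority votes: 0110

0110


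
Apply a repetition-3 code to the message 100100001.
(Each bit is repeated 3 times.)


Each bit -> 3 copies

111000000111000000000000111


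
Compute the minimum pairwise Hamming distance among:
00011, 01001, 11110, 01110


Comparing all pairs, minimum distance: 1
Can detect 0 errors, correct 0 errors

1


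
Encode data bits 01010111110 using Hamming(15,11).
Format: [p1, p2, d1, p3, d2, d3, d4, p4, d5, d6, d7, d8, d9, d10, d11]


Parity bits: p1=0, p2=0, p3=1, p4=1

000110110111110


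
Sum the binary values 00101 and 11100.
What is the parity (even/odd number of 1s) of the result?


00101 = 5
11100 = 28
Sum = 33 = 100001
1s count = 2

even parity (2 ones in 100001)


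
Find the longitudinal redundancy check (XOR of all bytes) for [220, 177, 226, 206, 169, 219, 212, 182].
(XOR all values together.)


XOR chain: 220 ^ 177 ^ 226 ^ 206 ^ 169 ^ 219 ^ 212 ^ 182 = 81

81


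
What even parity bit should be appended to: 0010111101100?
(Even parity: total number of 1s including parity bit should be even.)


Number of 1s in data: 7
Parity bit: 1

1


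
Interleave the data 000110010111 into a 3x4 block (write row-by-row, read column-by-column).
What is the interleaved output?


Matrix:
  0001
  1001
  0111
Read columns: 010001001111

010001001111


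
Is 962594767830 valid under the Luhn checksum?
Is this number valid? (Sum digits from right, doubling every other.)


Luhn sum = 67
67 mod 10 = 7

Invalid (Luhn sum mod 10 = 7)


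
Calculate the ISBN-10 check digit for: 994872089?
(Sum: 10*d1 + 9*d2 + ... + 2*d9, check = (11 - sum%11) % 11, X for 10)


Weighted sum: 353
353 mod 11 = 1

Check digit: X


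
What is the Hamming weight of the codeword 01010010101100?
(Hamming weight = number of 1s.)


Counting 1s in 01010010101100

6


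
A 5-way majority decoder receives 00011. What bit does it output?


Ones: 2 out of 5
Threshold: 3

0 (2/5 voted 1)


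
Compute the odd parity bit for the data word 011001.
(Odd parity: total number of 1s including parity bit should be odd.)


Number of 1s in data: 3
Parity bit: 0

0


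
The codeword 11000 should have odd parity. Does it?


Number of 1s: 2

No, parity error (2 ones)


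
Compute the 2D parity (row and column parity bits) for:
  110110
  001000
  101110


Row parities: 010
Column parities: 010000

Row P: 010, Col P: 010000, Corner: 1


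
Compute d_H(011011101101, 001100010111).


XOR: 010111111010
Count of 1s: 8

8


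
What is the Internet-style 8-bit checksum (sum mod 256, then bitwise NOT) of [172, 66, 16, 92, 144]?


Sum = 490 mod 256 = 234
Complement = 21

21


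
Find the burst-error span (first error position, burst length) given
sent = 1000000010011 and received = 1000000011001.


XOR: 0000000001010

Burst at position 9, length 3


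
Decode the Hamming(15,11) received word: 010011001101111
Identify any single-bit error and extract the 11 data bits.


Syndrome = 2: error at position 2

Data: 01101101111 (corrected bit 2)


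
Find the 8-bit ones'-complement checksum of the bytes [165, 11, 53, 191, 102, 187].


Sum = 709 mod 256 = 197
Complement = 58

58


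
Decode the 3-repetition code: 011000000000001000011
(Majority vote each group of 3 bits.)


Groups: 011, 000, 000, 000, 001, 000, 011
Majority votes: 1000001

1000001


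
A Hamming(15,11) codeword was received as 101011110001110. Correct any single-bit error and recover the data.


Syndrome = 1: error at position 1

Data: 11110001110 (corrected bit 1)


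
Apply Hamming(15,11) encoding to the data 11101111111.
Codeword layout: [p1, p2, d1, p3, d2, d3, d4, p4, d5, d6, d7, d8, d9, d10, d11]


Parity bits: p1=0, p2=0, p3=0, p4=1

001011011111111


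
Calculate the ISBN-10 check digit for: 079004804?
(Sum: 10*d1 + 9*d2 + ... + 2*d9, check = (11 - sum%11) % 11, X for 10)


Weighted sum: 195
195 mod 11 = 8

Check digit: 3


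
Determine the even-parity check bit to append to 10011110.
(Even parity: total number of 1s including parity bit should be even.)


Number of 1s in data: 5
Parity bit: 1

1


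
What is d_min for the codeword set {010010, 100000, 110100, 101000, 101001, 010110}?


Comparing all pairs, minimum distance: 1
Can detect 0 errors, correct 0 errors

1


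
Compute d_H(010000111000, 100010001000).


XOR: 110010110000
Count of 1s: 5

5


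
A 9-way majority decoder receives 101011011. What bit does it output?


Ones: 6 out of 9
Threshold: 5

1 (6/9 voted 1)


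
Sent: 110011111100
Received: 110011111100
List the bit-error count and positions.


XOR: 000000000000

0 errors (received matches sent)


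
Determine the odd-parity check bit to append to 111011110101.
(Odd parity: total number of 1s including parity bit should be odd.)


Number of 1s in data: 9
Parity bit: 0

0


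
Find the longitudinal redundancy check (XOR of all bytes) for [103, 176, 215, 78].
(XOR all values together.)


XOR chain: 103 ^ 176 ^ 215 ^ 78 = 78

78


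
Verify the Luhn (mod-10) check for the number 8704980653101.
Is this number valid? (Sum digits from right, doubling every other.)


Luhn sum = 53
53 mod 10 = 3

Invalid (Luhn sum mod 10 = 3)


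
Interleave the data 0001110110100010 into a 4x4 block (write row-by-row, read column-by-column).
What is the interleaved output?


Matrix:
  0001
  1101
  1010
  0010
Read columns: 0110010000111100

0110010000111100


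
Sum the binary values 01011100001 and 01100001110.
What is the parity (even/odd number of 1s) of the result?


01011100001 = 737
01100001110 = 782
Sum = 1519 = 10111101111
1s count = 9

odd parity (9 ones in 10111101111)


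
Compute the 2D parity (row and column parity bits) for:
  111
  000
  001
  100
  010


Row parities: 10111
Column parities: 000

Row P: 10111, Col P: 000, Corner: 0


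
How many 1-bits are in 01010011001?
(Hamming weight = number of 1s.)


Counting 1s in 01010011001

5


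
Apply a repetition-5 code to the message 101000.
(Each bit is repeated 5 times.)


Each bit -> 5 copies

111110000011111000000000000000


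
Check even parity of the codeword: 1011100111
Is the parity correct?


Number of 1s: 7

No, parity error (7 ones)


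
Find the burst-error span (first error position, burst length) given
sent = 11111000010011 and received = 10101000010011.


XOR: 01010000000000

Burst at position 1, length 3


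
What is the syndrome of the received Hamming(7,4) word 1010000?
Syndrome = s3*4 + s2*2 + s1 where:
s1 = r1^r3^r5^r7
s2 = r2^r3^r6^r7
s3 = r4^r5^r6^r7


s1=0, s2=1, s3=0

Syndrome = 2 (error at position 2)


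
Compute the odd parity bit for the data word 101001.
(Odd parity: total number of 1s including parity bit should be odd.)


Number of 1s in data: 3
Parity bit: 0

0


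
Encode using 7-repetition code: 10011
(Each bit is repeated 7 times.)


Each bit -> 7 copies

11111110000000000000011111111111111


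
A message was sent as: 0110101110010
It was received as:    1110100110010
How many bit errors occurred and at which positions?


XOR: 1000001000000

2 error(s) at position(s): 0, 6


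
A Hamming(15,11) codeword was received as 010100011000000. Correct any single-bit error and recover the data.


Syndrome = 7: error at position 7

Data: 00011000000 (corrected bit 7)


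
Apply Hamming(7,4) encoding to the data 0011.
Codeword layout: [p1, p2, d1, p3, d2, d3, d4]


Parity bits: p1=1, p2=0, p3=0

1000011


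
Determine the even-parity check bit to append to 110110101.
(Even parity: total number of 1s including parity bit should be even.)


Number of 1s in data: 6
Parity bit: 0

0


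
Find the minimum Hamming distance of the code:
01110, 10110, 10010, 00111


Comparing all pairs, minimum distance: 1
Can detect 0 errors, correct 0 errors

1


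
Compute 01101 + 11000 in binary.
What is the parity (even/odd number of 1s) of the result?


01101 = 13
11000 = 24
Sum = 37 = 100101
1s count = 3

odd parity (3 ones in 100101)


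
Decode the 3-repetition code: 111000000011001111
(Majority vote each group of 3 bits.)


Groups: 111, 000, 000, 011, 001, 111
Majority votes: 100101

100101


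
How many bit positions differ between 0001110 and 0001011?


XOR: 0000101
Count of 1s: 2

2


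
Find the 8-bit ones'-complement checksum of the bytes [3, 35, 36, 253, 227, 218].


Sum = 772 mod 256 = 4
Complement = 251

251


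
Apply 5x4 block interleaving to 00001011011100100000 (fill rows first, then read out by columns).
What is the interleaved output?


Matrix:
  0000
  1011
  0111
  0010
  0000
Read columns: 01000001000111001100

01000001000111001100


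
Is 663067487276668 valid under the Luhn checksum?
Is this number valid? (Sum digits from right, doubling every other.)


Luhn sum = 72
72 mod 10 = 2

Invalid (Luhn sum mod 10 = 2)


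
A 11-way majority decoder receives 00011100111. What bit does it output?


Ones: 6 out of 11
Threshold: 6

1 (6/11 voted 1)


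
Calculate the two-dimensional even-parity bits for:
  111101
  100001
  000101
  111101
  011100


Row parities: 10011
Column parities: 111000

Row P: 10011, Col P: 111000, Corner: 1


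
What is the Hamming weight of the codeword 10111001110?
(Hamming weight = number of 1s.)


Counting 1s in 10111001110

7


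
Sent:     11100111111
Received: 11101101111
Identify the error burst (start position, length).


XOR: 00001010000

Burst at position 4, length 3


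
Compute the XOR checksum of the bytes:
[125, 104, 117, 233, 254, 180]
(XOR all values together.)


XOR chain: 125 ^ 104 ^ 117 ^ 233 ^ 254 ^ 180 = 195

195


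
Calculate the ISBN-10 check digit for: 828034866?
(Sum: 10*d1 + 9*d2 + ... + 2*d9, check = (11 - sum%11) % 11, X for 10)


Weighted sum: 262
262 mod 11 = 9

Check digit: 2


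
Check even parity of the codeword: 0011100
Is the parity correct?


Number of 1s: 3

No, parity error (3 ones)


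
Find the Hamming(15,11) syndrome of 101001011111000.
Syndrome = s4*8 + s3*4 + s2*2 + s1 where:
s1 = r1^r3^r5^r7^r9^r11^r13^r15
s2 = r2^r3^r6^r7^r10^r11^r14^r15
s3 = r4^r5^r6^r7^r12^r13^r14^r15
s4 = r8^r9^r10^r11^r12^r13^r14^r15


s1=0, s2=0, s3=0, s4=1

Syndrome = 8 (error at position 8)


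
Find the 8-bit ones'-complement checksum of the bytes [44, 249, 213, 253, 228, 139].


Sum = 1126 mod 256 = 102
Complement = 153

153


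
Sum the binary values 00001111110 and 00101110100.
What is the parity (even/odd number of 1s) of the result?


00001111110 = 126
00101110100 = 372
Sum = 498 = 111110010
1s count = 6

even parity (6 ones in 111110010)


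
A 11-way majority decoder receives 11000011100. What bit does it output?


Ones: 5 out of 11
Threshold: 6

0 (5/11 voted 1)


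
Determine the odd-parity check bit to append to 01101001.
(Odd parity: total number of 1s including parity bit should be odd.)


Number of 1s in data: 4
Parity bit: 1

1


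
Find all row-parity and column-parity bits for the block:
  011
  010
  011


Row parities: 010
Column parities: 010

Row P: 010, Col P: 010, Corner: 1


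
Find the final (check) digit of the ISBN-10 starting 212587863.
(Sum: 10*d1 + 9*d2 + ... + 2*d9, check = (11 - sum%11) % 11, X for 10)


Weighted sum: 219
219 mod 11 = 10

Check digit: 1


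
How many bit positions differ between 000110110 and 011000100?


XOR: 011110010
Count of 1s: 5

5


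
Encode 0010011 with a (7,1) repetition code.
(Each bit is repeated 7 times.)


Each bit -> 7 copies

0000000000000011111110000000000000011111111111111


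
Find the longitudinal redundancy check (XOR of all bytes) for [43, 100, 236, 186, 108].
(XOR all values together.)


XOR chain: 43 ^ 100 ^ 236 ^ 186 ^ 108 = 117

117


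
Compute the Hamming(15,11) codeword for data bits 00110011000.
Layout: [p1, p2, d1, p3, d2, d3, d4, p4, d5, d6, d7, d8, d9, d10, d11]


Parity bits: p1=0, p2=1, p3=1, p4=0

010101100011000


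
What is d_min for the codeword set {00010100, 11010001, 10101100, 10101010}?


Comparing all pairs, minimum distance: 2
Can detect 1 errors, correct 0 errors

2


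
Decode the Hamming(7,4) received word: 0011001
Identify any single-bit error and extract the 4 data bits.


Syndrome = 0: no error detected

Data: 1001 (no errors)


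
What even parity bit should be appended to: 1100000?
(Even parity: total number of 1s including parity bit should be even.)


Number of 1s in data: 2
Parity bit: 0

0


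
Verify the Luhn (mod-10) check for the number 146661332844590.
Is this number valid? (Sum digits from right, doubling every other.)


Luhn sum = 70
70 mod 10 = 0

Valid (Luhn sum mod 10 = 0)


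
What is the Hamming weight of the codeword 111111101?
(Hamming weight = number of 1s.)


Counting 1s in 111111101

8


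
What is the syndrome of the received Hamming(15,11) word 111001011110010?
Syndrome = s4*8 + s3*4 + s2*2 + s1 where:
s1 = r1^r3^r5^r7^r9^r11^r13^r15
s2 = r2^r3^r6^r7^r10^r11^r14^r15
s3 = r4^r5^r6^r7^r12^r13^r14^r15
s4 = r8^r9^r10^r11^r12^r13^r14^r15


s1=0, s2=0, s3=0, s4=1

Syndrome = 8 (error at position 8)


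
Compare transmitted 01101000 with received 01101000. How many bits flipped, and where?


XOR: 00000000

0 errors (received matches sent)


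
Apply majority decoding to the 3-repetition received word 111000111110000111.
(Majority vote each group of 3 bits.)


Groups: 111, 000, 111, 110, 000, 111
Majority votes: 101101

101101


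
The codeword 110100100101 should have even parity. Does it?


Number of 1s: 6

Yes, parity is correct (6 ones)


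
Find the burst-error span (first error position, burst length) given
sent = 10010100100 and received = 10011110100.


XOR: 00001010000

Burst at position 4, length 3


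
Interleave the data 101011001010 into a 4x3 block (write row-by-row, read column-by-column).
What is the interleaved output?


Matrix:
  101
  011
  001
  010
Read columns: 100001011110

100001011110


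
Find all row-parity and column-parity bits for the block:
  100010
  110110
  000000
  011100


Row parities: 0001
Column parities: 001000

Row P: 0001, Col P: 001000, Corner: 1


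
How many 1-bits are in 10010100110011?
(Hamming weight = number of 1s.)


Counting 1s in 10010100110011

7


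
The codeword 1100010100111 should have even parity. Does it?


Number of 1s: 7

No, parity error (7 ones)


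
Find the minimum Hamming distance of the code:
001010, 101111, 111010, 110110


Comparing all pairs, minimum distance: 2
Can detect 1 errors, correct 0 errors

2


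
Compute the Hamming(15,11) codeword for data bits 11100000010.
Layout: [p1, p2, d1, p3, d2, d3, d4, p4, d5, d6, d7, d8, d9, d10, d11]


Parity bits: p1=0, p2=1, p3=1, p4=1

011111010000010


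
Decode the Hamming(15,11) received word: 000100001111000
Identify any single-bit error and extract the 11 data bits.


Syndrome = 0: no error detected

Data: 00001111000 (no errors)


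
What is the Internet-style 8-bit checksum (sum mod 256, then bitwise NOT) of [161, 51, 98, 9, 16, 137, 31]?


Sum = 503 mod 256 = 247
Complement = 8

8


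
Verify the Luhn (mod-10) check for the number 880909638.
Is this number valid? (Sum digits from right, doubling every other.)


Luhn sum = 53
53 mod 10 = 3

Invalid (Luhn sum mod 10 = 3)


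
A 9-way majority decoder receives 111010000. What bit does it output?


Ones: 4 out of 9
Threshold: 5

0 (4/9 voted 1)


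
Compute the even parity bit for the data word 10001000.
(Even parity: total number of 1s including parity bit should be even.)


Number of 1s in data: 2
Parity bit: 0

0


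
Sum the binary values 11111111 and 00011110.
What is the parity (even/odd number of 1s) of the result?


11111111 = 255
00011110 = 30
Sum = 285 = 100011101
1s count = 5

odd parity (5 ones in 100011101)


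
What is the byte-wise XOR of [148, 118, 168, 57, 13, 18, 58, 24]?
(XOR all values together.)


XOR chain: 148 ^ 118 ^ 168 ^ 57 ^ 13 ^ 18 ^ 58 ^ 24 = 78

78


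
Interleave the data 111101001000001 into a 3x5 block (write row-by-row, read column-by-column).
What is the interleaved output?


Matrix:
  11110
  10010
  00001
Read columns: 110100100110001

110100100110001


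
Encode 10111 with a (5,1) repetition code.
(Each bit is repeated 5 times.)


Each bit -> 5 copies

1111100000111111111111111


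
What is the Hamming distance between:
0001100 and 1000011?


XOR: 1001111
Count of 1s: 5

5


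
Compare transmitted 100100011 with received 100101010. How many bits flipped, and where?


XOR: 000001001

2 error(s) at position(s): 5, 8


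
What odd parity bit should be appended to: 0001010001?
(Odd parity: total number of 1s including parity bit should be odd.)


Number of 1s in data: 3
Parity bit: 0

0


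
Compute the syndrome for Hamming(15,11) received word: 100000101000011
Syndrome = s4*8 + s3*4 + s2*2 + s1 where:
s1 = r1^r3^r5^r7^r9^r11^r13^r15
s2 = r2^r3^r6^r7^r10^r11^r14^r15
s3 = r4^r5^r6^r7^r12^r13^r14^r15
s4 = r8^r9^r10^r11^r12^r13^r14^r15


s1=0, s2=1, s3=1, s4=1

Syndrome = 14 (error at position 14)


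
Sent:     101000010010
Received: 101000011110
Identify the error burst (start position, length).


XOR: 000000001100

Burst at position 8, length 2


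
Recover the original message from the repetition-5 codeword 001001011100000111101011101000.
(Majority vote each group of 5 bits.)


Groups: 00100, 10111, 00000, 11110, 10111, 01000
Majority votes: 010110

010110


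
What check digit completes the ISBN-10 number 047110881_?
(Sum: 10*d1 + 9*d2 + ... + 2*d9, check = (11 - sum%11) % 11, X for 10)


Weighted sum: 163
163 mod 11 = 9

Check digit: 2


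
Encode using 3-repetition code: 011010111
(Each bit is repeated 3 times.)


Each bit -> 3 copies

000111111000111000111111111


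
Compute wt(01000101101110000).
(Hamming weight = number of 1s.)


Counting 1s in 01000101101110000

7


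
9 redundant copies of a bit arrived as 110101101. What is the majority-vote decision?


Ones: 6 out of 9
Threshold: 5

1 (6/9 voted 1)


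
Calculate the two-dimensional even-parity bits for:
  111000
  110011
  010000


Row parities: 101
Column parities: 011011

Row P: 101, Col P: 011011, Corner: 0


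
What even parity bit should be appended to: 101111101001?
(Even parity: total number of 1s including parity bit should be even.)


Number of 1s in data: 8
Parity bit: 0

0


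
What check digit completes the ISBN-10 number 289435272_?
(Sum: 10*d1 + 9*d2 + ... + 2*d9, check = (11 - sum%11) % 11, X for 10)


Weighted sum: 268
268 mod 11 = 4

Check digit: 7


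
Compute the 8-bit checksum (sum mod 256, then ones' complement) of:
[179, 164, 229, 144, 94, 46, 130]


Sum = 986 mod 256 = 218
Complement = 37

37


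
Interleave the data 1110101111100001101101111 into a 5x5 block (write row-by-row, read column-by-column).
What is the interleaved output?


Matrix:
  11101
  01111
  10000
  11011
  01111
Read columns: 1011011011110010101111011

1011011011110010101111011


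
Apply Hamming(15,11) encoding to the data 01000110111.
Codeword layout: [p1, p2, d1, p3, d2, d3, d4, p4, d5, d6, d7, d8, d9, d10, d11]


Parity bits: p1=0, p2=0, p3=0, p4=1

000010010110111


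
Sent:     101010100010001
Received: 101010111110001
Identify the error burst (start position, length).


XOR: 000000011100000

Burst at position 7, length 3


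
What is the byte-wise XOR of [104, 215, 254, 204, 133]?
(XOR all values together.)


XOR chain: 104 ^ 215 ^ 254 ^ 204 ^ 133 = 8

8


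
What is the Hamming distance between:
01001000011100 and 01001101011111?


XOR: 00000101000011
Count of 1s: 4

4


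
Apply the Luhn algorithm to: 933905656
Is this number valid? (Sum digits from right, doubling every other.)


Luhn sum = 41
41 mod 10 = 1

Invalid (Luhn sum mod 10 = 1)


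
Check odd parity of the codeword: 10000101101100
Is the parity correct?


Number of 1s: 6

No, parity error (6 ones)


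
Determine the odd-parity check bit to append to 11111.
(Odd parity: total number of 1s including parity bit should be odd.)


Number of 1s in data: 5
Parity bit: 0

0


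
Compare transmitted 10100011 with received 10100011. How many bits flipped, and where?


XOR: 00000000

0 errors (received matches sent)


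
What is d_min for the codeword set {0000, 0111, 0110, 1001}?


Comparing all pairs, minimum distance: 1
Can detect 0 errors, correct 0 errors

1


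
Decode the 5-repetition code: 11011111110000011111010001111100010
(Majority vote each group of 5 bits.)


Groups: 11011, 11111, 00000, 11111, 01000, 11111, 00010
Majority votes: 1101010

1101010


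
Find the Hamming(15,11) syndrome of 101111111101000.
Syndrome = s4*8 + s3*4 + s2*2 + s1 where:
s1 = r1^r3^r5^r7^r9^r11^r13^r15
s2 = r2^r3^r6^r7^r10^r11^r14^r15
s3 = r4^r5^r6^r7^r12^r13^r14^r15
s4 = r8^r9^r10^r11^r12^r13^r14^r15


s1=1, s2=0, s3=1, s4=0

Syndrome = 5 (error at position 5)


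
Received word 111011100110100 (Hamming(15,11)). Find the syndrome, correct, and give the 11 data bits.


Syndrome = 8: error at position 8

Data: 11110110100 (corrected bit 8)


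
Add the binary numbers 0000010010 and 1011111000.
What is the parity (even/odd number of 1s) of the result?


0000010010 = 18
1011111000 = 760
Sum = 778 = 1100001010
1s count = 4

even parity (4 ones in 1100001010)


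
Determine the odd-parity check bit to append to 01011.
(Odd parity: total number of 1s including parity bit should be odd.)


Number of 1s in data: 3
Parity bit: 0

0


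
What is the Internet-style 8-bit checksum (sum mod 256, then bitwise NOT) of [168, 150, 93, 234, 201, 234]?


Sum = 1080 mod 256 = 56
Complement = 199

199


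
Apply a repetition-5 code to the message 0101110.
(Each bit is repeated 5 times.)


Each bit -> 5 copies

00000111110000011111111111111100000


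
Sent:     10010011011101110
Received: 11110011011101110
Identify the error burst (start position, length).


XOR: 01100000000000000

Burst at position 1, length 2


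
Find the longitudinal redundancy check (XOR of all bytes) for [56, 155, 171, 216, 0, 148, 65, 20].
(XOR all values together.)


XOR chain: 56 ^ 155 ^ 171 ^ 216 ^ 0 ^ 148 ^ 65 ^ 20 = 17

17


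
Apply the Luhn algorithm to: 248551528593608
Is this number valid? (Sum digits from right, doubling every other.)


Luhn sum = 73
73 mod 10 = 3

Invalid (Luhn sum mod 10 = 3)


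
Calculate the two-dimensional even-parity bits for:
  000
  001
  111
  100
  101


Row parities: 01110
Column parities: 111

Row P: 01110, Col P: 111, Corner: 1


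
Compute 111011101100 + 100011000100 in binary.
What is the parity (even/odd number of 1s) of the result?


111011101100 = 3820
100011000100 = 2244
Sum = 6064 = 1011110110000
1s count = 7

odd parity (7 ones in 1011110110000)


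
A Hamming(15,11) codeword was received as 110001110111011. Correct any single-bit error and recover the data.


Syndrome = 6: error at position 6

Data: 00010111011 (corrected bit 6)


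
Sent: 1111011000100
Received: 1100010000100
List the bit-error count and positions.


XOR: 0011001000000

3 error(s) at position(s): 2, 3, 6


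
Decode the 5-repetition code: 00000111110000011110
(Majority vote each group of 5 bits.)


Groups: 00000, 11111, 00000, 11110
Majority votes: 0101

0101


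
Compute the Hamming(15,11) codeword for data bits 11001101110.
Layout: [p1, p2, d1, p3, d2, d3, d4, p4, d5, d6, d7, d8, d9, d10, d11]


Parity bits: p1=0, p2=1, p3=0, p4=1

011010011101110


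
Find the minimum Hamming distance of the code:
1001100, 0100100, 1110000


Comparing all pairs, minimum distance: 3
Can detect 2 errors, correct 1 errors

3


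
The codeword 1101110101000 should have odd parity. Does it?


Number of 1s: 7

Yes, parity is correct (7 ones)


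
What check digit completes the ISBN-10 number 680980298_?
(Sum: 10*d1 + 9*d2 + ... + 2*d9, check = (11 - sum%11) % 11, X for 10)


Weighted sum: 294
294 mod 11 = 8

Check digit: 3


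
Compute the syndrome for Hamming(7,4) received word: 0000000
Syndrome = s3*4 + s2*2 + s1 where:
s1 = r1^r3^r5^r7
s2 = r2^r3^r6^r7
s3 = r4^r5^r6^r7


s1=0, s2=0, s3=0

Syndrome = 0 (no error)


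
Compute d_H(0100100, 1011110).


XOR: 1111010
Count of 1s: 5

5
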